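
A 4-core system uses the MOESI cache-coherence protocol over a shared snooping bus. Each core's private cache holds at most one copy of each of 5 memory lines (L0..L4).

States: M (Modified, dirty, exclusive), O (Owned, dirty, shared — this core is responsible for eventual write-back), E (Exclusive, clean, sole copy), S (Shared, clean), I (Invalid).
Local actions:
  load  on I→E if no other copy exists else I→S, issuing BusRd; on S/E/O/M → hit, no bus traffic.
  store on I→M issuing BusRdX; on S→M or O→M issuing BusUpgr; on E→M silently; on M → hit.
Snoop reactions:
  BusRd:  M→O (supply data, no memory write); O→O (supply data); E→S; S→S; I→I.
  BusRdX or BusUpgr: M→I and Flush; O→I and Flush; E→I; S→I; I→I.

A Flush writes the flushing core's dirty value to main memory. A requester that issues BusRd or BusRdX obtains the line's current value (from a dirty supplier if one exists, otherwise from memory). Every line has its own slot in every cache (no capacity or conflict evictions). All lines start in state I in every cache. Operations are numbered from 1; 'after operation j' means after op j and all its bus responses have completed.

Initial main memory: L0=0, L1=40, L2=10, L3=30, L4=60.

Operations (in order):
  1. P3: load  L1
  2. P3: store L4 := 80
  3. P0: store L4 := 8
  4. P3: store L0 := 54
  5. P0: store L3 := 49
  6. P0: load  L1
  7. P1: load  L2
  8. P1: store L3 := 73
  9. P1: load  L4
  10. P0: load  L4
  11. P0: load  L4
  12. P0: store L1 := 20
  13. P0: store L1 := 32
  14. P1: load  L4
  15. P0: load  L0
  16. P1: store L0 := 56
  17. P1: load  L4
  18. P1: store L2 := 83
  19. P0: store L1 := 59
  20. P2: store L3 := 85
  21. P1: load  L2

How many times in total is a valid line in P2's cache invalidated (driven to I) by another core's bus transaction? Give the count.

  op1 P3: load  L1 → I/I/I/E on L1; bus BusRd; mem=40
  op2 P3: store L4 := 80 → I/I/I/M on L4; bus BusRdX; mem=60
  op3 P0: store L4 := 8 → M/I/I/I on L4; bus BusRdX Flush; mem=80
  op4 P3: store L0 := 54 → I/I/I/M on L0; bus BusRdX; mem=0
  op5 P0: store L3 := 49 → M/I/I/I on L3; bus BusRdX; mem=30
  op6 P0: load  L1 → S/I/I/S on L1; bus BusRd; mem=40
  op7 P1: load  L2 → I/E/I/I on L2; bus BusRd; mem=10
  op8 P1: store L3 := 73 → I/M/I/I on L3; bus BusRdX Flush; mem=49
  op9 P1: load  L4 → O/S/I/I on L4; bus BusRd; mem=80
  op10 P0: load  L4 → O/S/I/I on L4; bus (none); mem=80
  op11 P0: load  L4 → O/S/I/I on L4; bus (none); mem=80
  op12 P0: store L1 := 20 → M/I/I/I on L1; bus BusUpgr; mem=40
  op13 P0: store L1 := 32 → M/I/I/I on L1; bus (none); mem=40
  op14 P1: load  L4 → O/S/I/I on L4; bus (none); mem=80
  op15 P0: load  L0 → S/I/I/O on L0; bus BusRd; mem=0
  op16 P1: store L0 := 56 → I/M/I/I on L0; bus BusRdX Flush; mem=54
  op17 P1: load  L4 → O/S/I/I on L4; bus (none); mem=80
  op18 P1: store L2 := 83 → I/M/I/I on L2; bus (none); mem=10
  op19 P0: store L1 := 59 → M/I/I/I on L1; bus (none); mem=40
  op20 P2: store L3 := 85 → I/I/M/I on L3; bus BusRdX Flush; mem=73
  op21 P1: load  L2 → I/M/I/I on L2; bus (none); mem=10

invalidations = 0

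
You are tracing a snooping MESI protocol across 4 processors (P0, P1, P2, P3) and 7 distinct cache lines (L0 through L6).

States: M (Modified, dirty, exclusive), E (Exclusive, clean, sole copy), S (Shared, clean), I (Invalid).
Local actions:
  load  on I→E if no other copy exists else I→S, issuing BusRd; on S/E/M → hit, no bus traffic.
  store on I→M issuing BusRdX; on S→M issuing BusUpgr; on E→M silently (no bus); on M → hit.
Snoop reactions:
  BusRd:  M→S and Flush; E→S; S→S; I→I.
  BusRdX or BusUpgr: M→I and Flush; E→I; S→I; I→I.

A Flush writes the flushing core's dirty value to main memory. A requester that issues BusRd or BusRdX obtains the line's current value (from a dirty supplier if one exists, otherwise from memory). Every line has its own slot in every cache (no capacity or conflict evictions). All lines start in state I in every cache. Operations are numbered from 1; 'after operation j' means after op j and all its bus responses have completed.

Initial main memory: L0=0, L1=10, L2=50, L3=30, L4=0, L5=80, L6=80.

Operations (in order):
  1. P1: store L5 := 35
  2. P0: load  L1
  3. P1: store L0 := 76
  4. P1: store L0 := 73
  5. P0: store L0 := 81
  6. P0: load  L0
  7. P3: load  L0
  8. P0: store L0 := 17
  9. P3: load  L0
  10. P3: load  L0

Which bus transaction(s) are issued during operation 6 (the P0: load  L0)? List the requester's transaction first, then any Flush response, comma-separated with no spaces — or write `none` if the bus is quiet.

bus = none

[1] P1: store L5 := 35 | P0:I, P1:M(35), P2:I, P3:I | bus: BusRdX
[2] P0: load  L1 | P0:E(10), P1:I, P2:I, P3:I | bus: BusRd
[3] P1: store L0 := 76 | P0:I, P1:M(76), P2:I, P3:I | bus: BusRdX
[4] P1: store L0 := 73 | P0:I, P1:M(73), P2:I, P3:I | bus: none
[5] P0: store L0 := 81 | P0:M(81), P1:I, P2:I, P3:I | bus: BusRdX,Flush
[6] P0: load  L0 | P0:M(81), P1:I, P2:I, P3:I | bus: none
[7] P3: load  L0 | P0:S(81), P1:I, P2:I, P3:S(81) | bus: BusRd,Flush
[8] P0: store L0 := 17 | P0:M(17), P1:I, P2:I, P3:I | bus: BusUpgr
[9] P3: load  L0 | P0:S(17), P1:I, P2:I, P3:S(17) | bus: BusRd,Flush
[10] P3: load  L0 | P0:S(17), P1:I, P2:I, P3:S(17) | bus: none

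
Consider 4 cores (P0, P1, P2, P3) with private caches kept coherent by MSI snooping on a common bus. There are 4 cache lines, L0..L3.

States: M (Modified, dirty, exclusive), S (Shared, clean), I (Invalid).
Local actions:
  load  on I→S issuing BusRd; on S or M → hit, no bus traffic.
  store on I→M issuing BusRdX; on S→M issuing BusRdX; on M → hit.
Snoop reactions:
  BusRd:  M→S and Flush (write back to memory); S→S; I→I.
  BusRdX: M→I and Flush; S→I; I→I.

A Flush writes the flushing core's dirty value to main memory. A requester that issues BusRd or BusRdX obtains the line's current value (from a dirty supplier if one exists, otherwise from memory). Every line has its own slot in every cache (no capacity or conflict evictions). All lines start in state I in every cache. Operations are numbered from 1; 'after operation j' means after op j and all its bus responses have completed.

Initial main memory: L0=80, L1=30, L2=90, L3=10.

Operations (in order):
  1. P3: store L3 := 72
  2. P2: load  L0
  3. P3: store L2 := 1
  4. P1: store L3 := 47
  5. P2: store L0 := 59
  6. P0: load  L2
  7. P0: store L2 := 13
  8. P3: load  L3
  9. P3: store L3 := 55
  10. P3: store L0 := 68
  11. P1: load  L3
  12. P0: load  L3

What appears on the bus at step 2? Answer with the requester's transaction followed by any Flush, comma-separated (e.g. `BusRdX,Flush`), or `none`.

[1] P3: store L3 := 72 | P0:I, P1:I, P2:I, P3:M(72) | bus: BusRdX
[2] P2: load  L0 | P0:I, P1:I, P2:S(80), P3:I | bus: BusRd
[3] P3: store L2 := 1 | P0:I, P1:I, P2:I, P3:M(1) | bus: BusRdX
[4] P1: store L3 := 47 | P0:I, P1:M(47), P2:I, P3:I | bus: BusRdX,Flush
[5] P2: store L0 := 59 | P0:I, P1:I, P2:M(59), P3:I | bus: BusRdX
[6] P0: load  L2 | P0:S(1), P1:I, P2:I, P3:S(1) | bus: BusRd,Flush
[7] P0: store L2 := 13 | P0:M(13), P1:I, P2:I, P3:I | bus: BusRdX
[8] P3: load  L3 | P0:I, P1:S(47), P2:I, P3:S(47) | bus: BusRd,Flush
[9] P3: store L3 := 55 | P0:I, P1:I, P2:I, P3:M(55) | bus: BusRdX
[10] P3: store L0 := 68 | P0:I, P1:I, P2:I, P3:M(68) | bus: BusRdX,Flush
[11] P1: load  L3 | P0:I, P1:S(55), P2:I, P3:S(55) | bus: BusRd,Flush
[12] P0: load  L3 | P0:S(55), P1:S(55), P2:I, P3:S(55) | bus: BusRd

bus = BusRd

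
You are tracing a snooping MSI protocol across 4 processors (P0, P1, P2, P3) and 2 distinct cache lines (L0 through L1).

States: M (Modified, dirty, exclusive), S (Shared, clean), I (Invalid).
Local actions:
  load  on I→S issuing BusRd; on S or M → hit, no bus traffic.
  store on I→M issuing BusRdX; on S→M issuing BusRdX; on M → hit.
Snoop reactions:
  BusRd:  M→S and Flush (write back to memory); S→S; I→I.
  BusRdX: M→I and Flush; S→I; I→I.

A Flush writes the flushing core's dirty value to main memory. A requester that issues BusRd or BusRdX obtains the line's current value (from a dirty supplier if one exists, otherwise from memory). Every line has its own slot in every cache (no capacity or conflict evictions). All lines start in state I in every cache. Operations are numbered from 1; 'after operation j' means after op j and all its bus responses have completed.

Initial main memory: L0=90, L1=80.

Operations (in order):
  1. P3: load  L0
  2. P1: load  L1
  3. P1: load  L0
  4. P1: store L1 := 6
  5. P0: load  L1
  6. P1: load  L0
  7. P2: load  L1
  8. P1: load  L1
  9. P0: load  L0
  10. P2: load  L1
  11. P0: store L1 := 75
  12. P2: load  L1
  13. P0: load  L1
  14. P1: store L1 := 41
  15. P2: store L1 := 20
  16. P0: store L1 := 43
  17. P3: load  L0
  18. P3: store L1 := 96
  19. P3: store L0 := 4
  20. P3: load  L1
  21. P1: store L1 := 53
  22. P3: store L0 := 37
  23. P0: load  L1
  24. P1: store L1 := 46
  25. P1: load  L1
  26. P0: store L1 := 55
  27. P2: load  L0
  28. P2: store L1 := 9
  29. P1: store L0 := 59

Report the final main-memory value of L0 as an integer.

memory[L0] = 37

1. P3: load  L0  bus=[BusRd]  L0: P0=I P1=I P2=I P3=S  mem[L0]=90
2. P1: load  L1  bus=[BusRd]  L1: P0=I P1=S P2=I P3=I  mem[L1]=80
3. P1: load  L0  bus=[BusRd]  L0: P0=I P1=S P2=I P3=S  mem[L0]=90
4. P1: store L1 := 6  bus=[BusRdX]  L1: P0=I P1=M P2=I P3=I  mem[L1]=80
5. P0: load  L1  bus=[BusRd,Flush]  L1: P0=S P1=S P2=I P3=I  mem[L1]=6
6. P1: load  L0  bus=[-]  L0: P0=I P1=S P2=I P3=S  mem[L0]=90
7. P2: load  L1  bus=[BusRd]  L1: P0=S P1=S P2=S P3=I  mem[L1]=6
8. P1: load  L1  bus=[-]  L1: P0=S P1=S P2=S P3=I  mem[L1]=6
9. P0: load  L0  bus=[BusRd]  L0: P0=S P1=S P2=I P3=S  mem[L0]=90
10. P2: load  L1  bus=[-]  L1: P0=S P1=S P2=S P3=I  mem[L1]=6
11. P0: store L1 := 75  bus=[BusRdX]  L1: P0=M P1=I P2=I P3=I  mem[L1]=6
12. P2: load  L1  bus=[BusRd,Flush]  L1: P0=S P1=I P2=S P3=I  mem[L1]=75
13. P0: load  L1  bus=[-]  L1: P0=S P1=I P2=S P3=I  mem[L1]=75
14. P1: store L1 := 41  bus=[BusRdX]  L1: P0=I P1=M P2=I P3=I  mem[L1]=75
15. P2: store L1 := 20  bus=[BusRdX,Flush]  L1: P0=I P1=I P2=M P3=I  mem[L1]=41
16. P0: store L1 := 43  bus=[BusRdX,Flush]  L1: P0=M P1=I P2=I P3=I  mem[L1]=20
17. P3: load  L0  bus=[-]  L0: P0=S P1=S P2=I P3=S  mem[L0]=90
18. P3: store L1 := 96  bus=[BusRdX,Flush]  L1: P0=I P1=I P2=I P3=M  mem[L1]=43
19. P3: store L0 := 4  bus=[BusRdX]  L0: P0=I P1=I P2=I P3=M  mem[L0]=90
20. P3: load  L1  bus=[-]  L1: P0=I P1=I P2=I P3=M  mem[L1]=43
21. P1: store L1 := 53  bus=[BusRdX,Flush]  L1: P0=I P1=M P2=I P3=I  mem[L1]=96
22. P3: store L0 := 37  bus=[-]  L0: P0=I P1=I P2=I P3=M  mem[L0]=90
23. P0: load  L1  bus=[BusRd,Flush]  L1: P0=S P1=S P2=I P3=I  mem[L1]=53
24. P1: store L1 := 46  bus=[BusRdX]  L1: P0=I P1=M P2=I P3=I  mem[L1]=53
25. P1: load  L1  bus=[-]  L1: P0=I P1=M P2=I P3=I  mem[L1]=53
26. P0: store L1 := 55  bus=[BusRdX,Flush]  L1: P0=M P1=I P2=I P3=I  mem[L1]=46
27. P2: load  L0  bus=[BusRd,Flush]  L0: P0=I P1=I P2=S P3=S  mem[L0]=37
28. P2: store L1 := 9  bus=[BusRdX,Flush]  L1: P0=I P1=I P2=M P3=I  mem[L1]=55
29. P1: store L0 := 59  bus=[BusRdX]  L0: P0=I P1=M P2=I P3=I  mem[L0]=37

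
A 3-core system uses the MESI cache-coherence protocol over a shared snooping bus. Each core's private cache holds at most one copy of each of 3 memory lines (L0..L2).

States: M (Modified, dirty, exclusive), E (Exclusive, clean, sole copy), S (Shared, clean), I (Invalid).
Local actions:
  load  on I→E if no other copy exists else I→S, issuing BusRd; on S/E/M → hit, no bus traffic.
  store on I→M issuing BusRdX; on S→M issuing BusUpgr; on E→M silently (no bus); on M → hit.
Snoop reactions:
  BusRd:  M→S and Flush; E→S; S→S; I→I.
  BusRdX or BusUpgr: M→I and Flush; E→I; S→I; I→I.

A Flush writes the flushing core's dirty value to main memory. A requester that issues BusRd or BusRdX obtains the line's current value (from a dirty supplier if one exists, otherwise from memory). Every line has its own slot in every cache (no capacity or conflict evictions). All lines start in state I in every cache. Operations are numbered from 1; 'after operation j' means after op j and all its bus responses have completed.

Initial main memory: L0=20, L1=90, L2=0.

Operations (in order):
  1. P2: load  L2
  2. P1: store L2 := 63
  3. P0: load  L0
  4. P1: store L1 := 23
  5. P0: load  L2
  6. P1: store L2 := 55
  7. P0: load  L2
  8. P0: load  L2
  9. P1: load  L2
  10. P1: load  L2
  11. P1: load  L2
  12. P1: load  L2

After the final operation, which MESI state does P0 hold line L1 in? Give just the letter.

step 1: P2: load  L2  ⟶  IIE  (L2)  txn=BusRd  M[L2]=0
step 2: P1: store L2 := 63  ⟶  IMI  (L2)  txn=BusRdX  M[L2]=0
step 3: P0: load  L0  ⟶  EII  (L0)  txn=BusRd  M[L0]=20
step 4: P1: store L1 := 23  ⟶  IMI  (L1)  txn=BusRdX  M[L1]=90
step 5: P0: load  L2  ⟶  SSI  (L2)  txn=BusRd+Flush  M[L2]=63
step 6: P1: store L2 := 55  ⟶  IMI  (L2)  txn=BusUpgr  M[L2]=63
step 7: P0: load  L2  ⟶  SSI  (L2)  txn=BusRd+Flush  M[L2]=55
step 8: P0: load  L2  ⟶  SSI  (L2)  txn=∅  M[L2]=55
step 9: P1: load  L2  ⟶  SSI  (L2)  txn=∅  M[L2]=55
step 10: P1: load  L2  ⟶  SSI  (L2)  txn=∅  M[L2]=55
step 11: P1: load  L2  ⟶  SSI  (L2)  txn=∅  M[L2]=55
step 12: P1: load  L2  ⟶  SSI  (L2)  txn=∅  M[L2]=55

state = I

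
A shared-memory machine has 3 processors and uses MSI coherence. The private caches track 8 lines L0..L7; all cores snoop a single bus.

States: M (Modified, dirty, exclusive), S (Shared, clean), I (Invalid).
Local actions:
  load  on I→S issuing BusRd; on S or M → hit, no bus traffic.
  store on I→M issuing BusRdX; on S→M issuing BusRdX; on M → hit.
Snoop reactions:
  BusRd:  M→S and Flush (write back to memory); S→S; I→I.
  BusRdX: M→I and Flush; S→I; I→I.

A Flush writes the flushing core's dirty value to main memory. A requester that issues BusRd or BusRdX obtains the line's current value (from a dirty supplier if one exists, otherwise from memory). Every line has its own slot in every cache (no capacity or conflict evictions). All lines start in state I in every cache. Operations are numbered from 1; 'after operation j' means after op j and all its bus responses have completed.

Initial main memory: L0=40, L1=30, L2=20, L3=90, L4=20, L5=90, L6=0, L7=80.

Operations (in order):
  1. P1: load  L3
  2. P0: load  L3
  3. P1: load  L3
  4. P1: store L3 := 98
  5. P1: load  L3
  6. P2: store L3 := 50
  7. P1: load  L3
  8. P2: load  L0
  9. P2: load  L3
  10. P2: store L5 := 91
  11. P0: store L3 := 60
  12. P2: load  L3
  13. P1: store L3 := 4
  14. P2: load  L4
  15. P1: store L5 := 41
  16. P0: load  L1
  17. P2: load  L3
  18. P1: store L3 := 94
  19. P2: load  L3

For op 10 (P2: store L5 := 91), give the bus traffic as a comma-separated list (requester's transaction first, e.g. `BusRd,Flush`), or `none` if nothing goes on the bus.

  op1 P1: load  L3 → I/S/I on L3; bus BusRd; mem=90
  op2 P0: load  L3 → S/S/I on L3; bus BusRd; mem=90
  op3 P1: load  L3 → S/S/I on L3; bus (none); mem=90
  op4 P1: store L3 := 98 → I/M/I on L3; bus BusRdX; mem=90
  op5 P1: load  L3 → I/M/I on L3; bus (none); mem=90
  op6 P2: store L3 := 50 → I/I/M on L3; bus BusRdX Flush; mem=98
  op7 P1: load  L3 → I/S/S on L3; bus BusRd Flush; mem=50
  op8 P2: load  L0 → I/I/S on L0; bus BusRd; mem=40
  op9 P2: load  L3 → I/S/S on L3; bus (none); mem=50
  op10 P2: store L5 := 91 → I/I/M on L5; bus BusRdX; mem=90
  op11 P0: store L3 := 60 → M/I/I on L3; bus BusRdX; mem=50
  op12 P2: load  L3 → S/I/S on L3; bus BusRd Flush; mem=60
  op13 P1: store L3 := 4 → I/M/I on L3; bus BusRdX; mem=60
  op14 P2: load  L4 → I/I/S on L4; bus BusRd; mem=20
  op15 P1: store L5 := 41 → I/M/I on L5; bus BusRdX Flush; mem=91
  op16 P0: load  L1 → S/I/I on L1; bus BusRd; mem=30
  op17 P2: load  L3 → I/S/S on L3; bus BusRd Flush; mem=4
  op18 P1: store L3 := 94 → I/M/I on L3; bus BusRdX; mem=4
  op19 P2: load  L3 → I/S/S on L3; bus BusRd Flush; mem=94

bus = BusRdX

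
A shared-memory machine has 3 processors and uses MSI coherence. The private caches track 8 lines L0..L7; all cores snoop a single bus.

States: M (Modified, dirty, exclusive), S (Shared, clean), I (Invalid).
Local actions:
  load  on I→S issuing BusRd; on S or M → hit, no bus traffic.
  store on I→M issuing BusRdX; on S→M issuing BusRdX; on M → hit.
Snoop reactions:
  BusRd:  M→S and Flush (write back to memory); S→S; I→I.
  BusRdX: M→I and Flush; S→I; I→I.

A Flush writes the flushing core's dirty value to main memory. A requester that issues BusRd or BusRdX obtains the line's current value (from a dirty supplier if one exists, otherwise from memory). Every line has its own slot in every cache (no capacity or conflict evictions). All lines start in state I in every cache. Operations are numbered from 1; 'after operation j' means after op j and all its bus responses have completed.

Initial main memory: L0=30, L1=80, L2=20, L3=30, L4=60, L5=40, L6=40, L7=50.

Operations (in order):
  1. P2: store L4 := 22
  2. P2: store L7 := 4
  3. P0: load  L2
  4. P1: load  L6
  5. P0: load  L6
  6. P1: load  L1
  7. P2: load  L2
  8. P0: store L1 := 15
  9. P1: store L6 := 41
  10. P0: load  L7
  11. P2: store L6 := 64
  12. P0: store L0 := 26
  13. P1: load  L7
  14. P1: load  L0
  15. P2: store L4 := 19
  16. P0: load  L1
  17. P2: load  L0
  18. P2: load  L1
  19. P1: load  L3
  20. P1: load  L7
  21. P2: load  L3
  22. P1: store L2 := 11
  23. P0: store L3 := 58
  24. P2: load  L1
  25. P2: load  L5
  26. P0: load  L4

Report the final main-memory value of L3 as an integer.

memory[L3] = 30

1. P2: store L4 := 22  bus=[BusRdX]  L4: P0=I P1=I P2=M  mem[L4]=60
2. P2: store L7 := 4  bus=[BusRdX]  L7: P0=I P1=I P2=M  mem[L7]=50
3. P0: load  L2  bus=[BusRd]  L2: P0=S P1=I P2=I  mem[L2]=20
4. P1: load  L6  bus=[BusRd]  L6: P0=I P1=S P2=I  mem[L6]=40
5. P0: load  L6  bus=[BusRd]  L6: P0=S P1=S P2=I  mem[L6]=40
6. P1: load  L1  bus=[BusRd]  L1: P0=I P1=S P2=I  mem[L1]=80
7. P2: load  L2  bus=[BusRd]  L2: P0=S P1=I P2=S  mem[L2]=20
8. P0: store L1 := 15  bus=[BusRdX]  L1: P0=M P1=I P2=I  mem[L1]=80
9. P1: store L6 := 41  bus=[BusRdX]  L6: P0=I P1=M P2=I  mem[L6]=40
10. P0: load  L7  bus=[BusRd,Flush]  L7: P0=S P1=I P2=S  mem[L7]=4
11. P2: store L6 := 64  bus=[BusRdX,Flush]  L6: P0=I P1=I P2=M  mem[L6]=41
12. P0: store L0 := 26  bus=[BusRdX]  L0: P0=M P1=I P2=I  mem[L0]=30
13. P1: load  L7  bus=[BusRd]  L7: P0=S P1=S P2=S  mem[L7]=4
14. P1: load  L0  bus=[BusRd,Flush]  L0: P0=S P1=S P2=I  mem[L0]=26
15. P2: store L4 := 19  bus=[-]  L4: P0=I P1=I P2=M  mem[L4]=60
16. P0: load  L1  bus=[-]  L1: P0=M P1=I P2=I  mem[L1]=80
17. P2: load  L0  bus=[BusRd]  L0: P0=S P1=S P2=S  mem[L0]=26
18. P2: load  L1  bus=[BusRd,Flush]  L1: P0=S P1=I P2=S  mem[L1]=15
19. P1: load  L3  bus=[BusRd]  L3: P0=I P1=S P2=I  mem[L3]=30
20. P1: load  L7  bus=[-]  L7: P0=S P1=S P2=S  mem[L7]=4
21. P2: load  L3  bus=[BusRd]  L3: P0=I P1=S P2=S  mem[L3]=30
22. P1: store L2 := 11  bus=[BusRdX]  L2: P0=I P1=M P2=I  mem[L2]=20
23. P0: store L3 := 58  bus=[BusRdX]  L3: P0=M P1=I P2=I  mem[L3]=30
24. P2: load  L1  bus=[-]  L1: P0=S P1=I P2=S  mem[L1]=15
25. P2: load  L5  bus=[BusRd]  L5: P0=I P1=I P2=S  mem[L5]=40
26. P0: load  L4  bus=[BusRd,Flush]  L4: P0=S P1=I P2=S  mem[L4]=19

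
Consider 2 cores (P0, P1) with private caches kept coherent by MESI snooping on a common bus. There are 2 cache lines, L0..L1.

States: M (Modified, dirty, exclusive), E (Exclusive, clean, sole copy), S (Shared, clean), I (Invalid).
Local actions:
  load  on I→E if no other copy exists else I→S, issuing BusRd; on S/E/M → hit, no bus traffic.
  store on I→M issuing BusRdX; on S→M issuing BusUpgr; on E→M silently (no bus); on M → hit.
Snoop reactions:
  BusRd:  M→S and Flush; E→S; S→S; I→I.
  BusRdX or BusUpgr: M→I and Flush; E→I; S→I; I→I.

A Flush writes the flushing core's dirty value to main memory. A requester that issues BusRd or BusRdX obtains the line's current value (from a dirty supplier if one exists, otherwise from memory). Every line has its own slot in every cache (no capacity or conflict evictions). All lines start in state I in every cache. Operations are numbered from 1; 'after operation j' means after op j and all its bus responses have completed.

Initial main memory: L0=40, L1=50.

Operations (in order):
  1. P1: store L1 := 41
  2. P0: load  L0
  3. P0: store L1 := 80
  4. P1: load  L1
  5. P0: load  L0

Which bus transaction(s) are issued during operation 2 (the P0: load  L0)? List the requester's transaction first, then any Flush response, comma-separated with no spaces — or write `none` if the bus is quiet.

bus = BusRd

[1] P1: store L1 := 41 | P0:I, P1:M(41) | bus: BusRdX
[2] P0: load  L0 | P0:E(40), P1:I | bus: BusRd
[3] P0: store L1 := 80 | P0:M(80), P1:I | bus: BusRdX,Flush
[4] P1: load  L1 | P0:S(80), P1:S(80) | bus: BusRd,Flush
[5] P0: load  L0 | P0:E(40), P1:I | bus: none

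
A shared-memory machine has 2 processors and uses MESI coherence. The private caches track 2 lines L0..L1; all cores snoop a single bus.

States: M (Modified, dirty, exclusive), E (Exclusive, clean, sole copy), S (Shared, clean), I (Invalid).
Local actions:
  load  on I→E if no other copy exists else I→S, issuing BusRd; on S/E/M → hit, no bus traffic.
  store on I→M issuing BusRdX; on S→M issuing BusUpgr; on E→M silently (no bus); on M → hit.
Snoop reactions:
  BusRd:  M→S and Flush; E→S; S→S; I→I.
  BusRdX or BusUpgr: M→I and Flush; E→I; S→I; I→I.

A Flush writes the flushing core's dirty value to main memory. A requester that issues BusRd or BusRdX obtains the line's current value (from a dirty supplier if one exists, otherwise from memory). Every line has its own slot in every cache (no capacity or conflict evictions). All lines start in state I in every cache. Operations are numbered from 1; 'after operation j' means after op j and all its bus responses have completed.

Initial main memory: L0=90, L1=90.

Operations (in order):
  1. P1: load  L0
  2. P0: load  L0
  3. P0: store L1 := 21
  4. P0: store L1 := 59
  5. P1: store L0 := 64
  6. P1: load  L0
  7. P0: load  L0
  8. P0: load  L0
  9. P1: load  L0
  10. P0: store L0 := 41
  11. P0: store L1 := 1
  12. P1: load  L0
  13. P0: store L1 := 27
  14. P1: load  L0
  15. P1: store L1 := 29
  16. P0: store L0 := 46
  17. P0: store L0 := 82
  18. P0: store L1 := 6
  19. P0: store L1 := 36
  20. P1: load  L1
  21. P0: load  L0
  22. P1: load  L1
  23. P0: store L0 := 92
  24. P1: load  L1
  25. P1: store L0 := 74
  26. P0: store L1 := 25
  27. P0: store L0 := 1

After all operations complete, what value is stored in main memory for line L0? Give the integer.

1. P1: load  L0  bus=[BusRd]  L0: P0=I P1=E  mem[L0]=90
2. P0: load  L0  bus=[BusRd]  L0: P0=S P1=S  mem[L0]=90
3. P0: store L1 := 21  bus=[BusRdX]  L1: P0=M P1=I  mem[L1]=90
4. P0: store L1 := 59  bus=[-]  L1: P0=M P1=I  mem[L1]=90
5. P1: store L0 := 64  bus=[BusUpgr]  L0: P0=I P1=M  mem[L0]=90
6. P1: load  L0  bus=[-]  L0: P0=I P1=M  mem[L0]=90
7. P0: load  L0  bus=[BusRd,Flush]  L0: P0=S P1=S  mem[L0]=64
8. P0: load  L0  bus=[-]  L0: P0=S P1=S  mem[L0]=64
9. P1: load  L0  bus=[-]  L0: P0=S P1=S  mem[L0]=64
10. P0: store L0 := 41  bus=[BusUpgr]  L0: P0=M P1=I  mem[L0]=64
11. P0: store L1 := 1  bus=[-]  L1: P0=M P1=I  mem[L1]=90
12. P1: load  L0  bus=[BusRd,Flush]  L0: P0=S P1=S  mem[L0]=41
13. P0: store L1 := 27  bus=[-]  L1: P0=M P1=I  mem[L1]=90
14. P1: load  L0  bus=[-]  L0: P0=S P1=S  mem[L0]=41
15. P1: store L1 := 29  bus=[BusRdX,Flush]  L1: P0=I P1=M  mem[L1]=27
16. P0: store L0 := 46  bus=[BusUpgr]  L0: P0=M P1=I  mem[L0]=41
17. P0: store L0 := 82  bus=[-]  L0: P0=M P1=I  mem[L0]=41
18. P0: store L1 := 6  bus=[BusRdX,Flush]  L1: P0=M P1=I  mem[L1]=29
19. P0: store L1 := 36  bus=[-]  L1: P0=M P1=I  mem[L1]=29
20. P1: load  L1  bus=[BusRd,Flush]  L1: P0=S P1=S  mem[L1]=36
21. P0: load  L0  bus=[-]  L0: P0=M P1=I  mem[L0]=41
22. P1: load  L1  bus=[-]  L1: P0=S P1=S  mem[L1]=36
23. P0: store L0 := 92  bus=[-]  L0: P0=M P1=I  mem[L0]=41
24. P1: load  L1  bus=[-]  L1: P0=S P1=S  mem[L1]=36
25. P1: store L0 := 74  bus=[BusRdX,Flush]  L0: P0=I P1=M  mem[L0]=92
26. P0: store L1 := 25  bus=[BusUpgr]  L1: P0=M P1=I  mem[L1]=36
27. P0: store L0 := 1  bus=[BusRdX,Flush]  L0: P0=M P1=I  mem[L0]=74

memory[L0] = 74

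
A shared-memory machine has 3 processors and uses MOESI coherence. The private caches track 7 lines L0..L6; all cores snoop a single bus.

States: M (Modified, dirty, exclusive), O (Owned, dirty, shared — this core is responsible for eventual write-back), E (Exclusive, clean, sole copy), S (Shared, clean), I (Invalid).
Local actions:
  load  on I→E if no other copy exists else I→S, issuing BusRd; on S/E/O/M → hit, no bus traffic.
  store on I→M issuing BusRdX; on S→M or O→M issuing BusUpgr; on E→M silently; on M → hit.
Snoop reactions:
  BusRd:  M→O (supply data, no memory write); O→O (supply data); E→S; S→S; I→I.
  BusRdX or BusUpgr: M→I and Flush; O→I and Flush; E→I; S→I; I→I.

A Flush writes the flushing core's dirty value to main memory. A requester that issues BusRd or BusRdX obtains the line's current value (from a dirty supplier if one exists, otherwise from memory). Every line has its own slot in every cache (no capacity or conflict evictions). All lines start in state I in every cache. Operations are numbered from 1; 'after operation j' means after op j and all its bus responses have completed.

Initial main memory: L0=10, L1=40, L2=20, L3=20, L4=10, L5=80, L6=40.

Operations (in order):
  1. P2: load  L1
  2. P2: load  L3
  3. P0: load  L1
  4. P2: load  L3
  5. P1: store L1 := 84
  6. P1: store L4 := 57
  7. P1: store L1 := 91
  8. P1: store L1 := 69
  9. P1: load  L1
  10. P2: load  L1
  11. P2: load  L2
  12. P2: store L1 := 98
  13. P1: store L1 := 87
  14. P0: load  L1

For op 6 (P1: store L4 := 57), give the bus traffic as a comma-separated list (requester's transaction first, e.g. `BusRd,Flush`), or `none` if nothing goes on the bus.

bus = BusRdX

[1] P2: load  L1 | P0:I, P1:I, P2:E(40) | bus: BusRd
[2] P2: load  L3 | P0:I, P1:I, P2:E(20) | bus: BusRd
[3] P0: load  L1 | P0:S(40), P1:I, P2:S(40) | bus: BusRd
[4] P2: load  L3 | P0:I, P1:I, P2:E(20) | bus: none
[5] P1: store L1 := 84 | P0:I, P1:M(84), P2:I | bus: BusRdX
[6] P1: store L4 := 57 | P0:I, P1:M(57), P2:I | bus: BusRdX
[7] P1: store L1 := 91 | P0:I, P1:M(91), P2:I | bus: none
[8] P1: store L1 := 69 | P0:I, P1:M(69), P2:I | bus: none
[9] P1: load  L1 | P0:I, P1:M(69), P2:I | bus: none
[10] P2: load  L1 | P0:I, P1:O(69), P2:S(69) | bus: BusRd
[11] P2: load  L2 | P0:I, P1:I, P2:E(20) | bus: BusRd
[12] P2: store L1 := 98 | P0:I, P1:I, P2:M(98) | bus: BusUpgr,Flush
[13] P1: store L1 := 87 | P0:I, P1:M(87), P2:I | bus: BusRdX,Flush
[14] P0: load  L1 | P0:S(87), P1:O(87), P2:I | bus: BusRd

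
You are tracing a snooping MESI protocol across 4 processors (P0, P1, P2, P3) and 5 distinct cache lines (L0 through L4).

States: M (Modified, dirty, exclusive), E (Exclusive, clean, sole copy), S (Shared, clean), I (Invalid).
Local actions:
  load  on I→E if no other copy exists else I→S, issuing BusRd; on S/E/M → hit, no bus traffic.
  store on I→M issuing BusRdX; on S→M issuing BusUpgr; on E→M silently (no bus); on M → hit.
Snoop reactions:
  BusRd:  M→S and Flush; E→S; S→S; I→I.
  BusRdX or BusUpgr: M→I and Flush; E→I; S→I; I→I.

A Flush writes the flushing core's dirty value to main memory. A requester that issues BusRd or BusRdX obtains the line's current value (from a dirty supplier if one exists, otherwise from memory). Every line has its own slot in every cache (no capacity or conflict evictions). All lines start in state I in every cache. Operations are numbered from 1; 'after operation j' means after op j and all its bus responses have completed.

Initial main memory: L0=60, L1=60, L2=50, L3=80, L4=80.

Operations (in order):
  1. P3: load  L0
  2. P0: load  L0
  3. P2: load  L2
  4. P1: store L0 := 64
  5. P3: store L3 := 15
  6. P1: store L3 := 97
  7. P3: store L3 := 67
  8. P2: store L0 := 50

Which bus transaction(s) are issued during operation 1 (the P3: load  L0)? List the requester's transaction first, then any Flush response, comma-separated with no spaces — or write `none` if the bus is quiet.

  op1 P3: load  L0 → I/I/I/E on L0; bus BusRd; mem=60
  op2 P0: load  L0 → S/I/I/S on L0; bus BusRd; mem=60
  op3 P2: load  L2 → I/I/E/I on L2; bus BusRd; mem=50
  op4 P1: store L0 := 64 → I/M/I/I on L0; bus BusRdX; mem=60
  op5 P3: store L3 := 15 → I/I/I/M on L3; bus BusRdX; mem=80
  op6 P1: store L3 := 97 → I/M/I/I on L3; bus BusRdX Flush; mem=15
  op7 P3: store L3 := 67 → I/I/I/M on L3; bus BusRdX Flush; mem=97
  op8 P2: store L0 := 50 → I/I/M/I on L0; bus BusRdX Flush; mem=64

bus = BusRd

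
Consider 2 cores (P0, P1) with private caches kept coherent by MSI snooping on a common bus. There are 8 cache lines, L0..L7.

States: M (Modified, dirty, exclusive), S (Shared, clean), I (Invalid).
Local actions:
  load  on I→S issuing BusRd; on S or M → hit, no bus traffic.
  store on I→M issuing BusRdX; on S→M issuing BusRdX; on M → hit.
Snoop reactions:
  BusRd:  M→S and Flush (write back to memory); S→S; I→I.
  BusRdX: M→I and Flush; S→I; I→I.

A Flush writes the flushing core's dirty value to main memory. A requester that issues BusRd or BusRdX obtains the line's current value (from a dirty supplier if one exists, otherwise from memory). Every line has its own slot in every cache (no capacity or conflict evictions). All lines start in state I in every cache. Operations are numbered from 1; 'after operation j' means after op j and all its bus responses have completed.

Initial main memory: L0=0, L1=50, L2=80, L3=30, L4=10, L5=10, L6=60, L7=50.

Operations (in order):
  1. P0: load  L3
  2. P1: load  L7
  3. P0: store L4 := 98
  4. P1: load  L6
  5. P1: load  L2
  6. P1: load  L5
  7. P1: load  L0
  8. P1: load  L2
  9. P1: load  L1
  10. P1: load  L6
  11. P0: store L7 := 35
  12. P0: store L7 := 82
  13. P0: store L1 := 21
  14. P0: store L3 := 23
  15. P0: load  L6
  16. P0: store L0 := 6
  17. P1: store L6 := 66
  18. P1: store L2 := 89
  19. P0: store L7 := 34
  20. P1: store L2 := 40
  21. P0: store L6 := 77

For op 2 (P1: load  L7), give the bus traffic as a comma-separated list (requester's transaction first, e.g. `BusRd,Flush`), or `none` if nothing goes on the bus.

bus = BusRd

step 1: P0: load  L3  ⟶  SI  (L3)  txn=BusRd  M[L3]=30
step 2: P1: load  L7  ⟶  IS  (L7)  txn=BusRd  M[L7]=50
step 3: P0: store L4 := 98  ⟶  MI  (L4)  txn=BusRdX  M[L4]=10
step 4: P1: load  L6  ⟶  IS  (L6)  txn=BusRd  M[L6]=60
step 5: P1: load  L2  ⟶  IS  (L2)  txn=BusRd  M[L2]=80
step 6: P1: load  L5  ⟶  IS  (L5)  txn=BusRd  M[L5]=10
step 7: P1: load  L0  ⟶  IS  (L0)  txn=BusRd  M[L0]=0
step 8: P1: load  L2  ⟶  IS  (L2)  txn=∅  M[L2]=80
step 9: P1: load  L1  ⟶  IS  (L1)  txn=BusRd  M[L1]=50
step 10: P1: load  L6  ⟶  IS  (L6)  txn=∅  M[L6]=60
step 11: P0: store L7 := 35  ⟶  MI  (L7)  txn=BusRdX  M[L7]=50
step 12: P0: store L7 := 82  ⟶  MI  (L7)  txn=∅  M[L7]=50
step 13: P0: store L1 := 21  ⟶  MI  (L1)  txn=BusRdX  M[L1]=50
step 14: P0: store L3 := 23  ⟶  MI  (L3)  txn=BusRdX  M[L3]=30
step 15: P0: load  L6  ⟶  SS  (L6)  txn=BusRd  M[L6]=60
step 16: P0: store L0 := 6  ⟶  MI  (L0)  txn=BusRdX  M[L0]=0
step 17: P1: store L6 := 66  ⟶  IM  (L6)  txn=BusRdX  M[L6]=60
step 18: P1: store L2 := 89  ⟶  IM  (L2)  txn=BusRdX  M[L2]=80
step 19: P0: store L7 := 34  ⟶  MI  (L7)  txn=∅  M[L7]=50
step 20: P1: store L2 := 40  ⟶  IM  (L2)  txn=∅  M[L2]=80
step 21: P0: store L6 := 77  ⟶  MI  (L6)  txn=BusRdX+Flush  M[L6]=66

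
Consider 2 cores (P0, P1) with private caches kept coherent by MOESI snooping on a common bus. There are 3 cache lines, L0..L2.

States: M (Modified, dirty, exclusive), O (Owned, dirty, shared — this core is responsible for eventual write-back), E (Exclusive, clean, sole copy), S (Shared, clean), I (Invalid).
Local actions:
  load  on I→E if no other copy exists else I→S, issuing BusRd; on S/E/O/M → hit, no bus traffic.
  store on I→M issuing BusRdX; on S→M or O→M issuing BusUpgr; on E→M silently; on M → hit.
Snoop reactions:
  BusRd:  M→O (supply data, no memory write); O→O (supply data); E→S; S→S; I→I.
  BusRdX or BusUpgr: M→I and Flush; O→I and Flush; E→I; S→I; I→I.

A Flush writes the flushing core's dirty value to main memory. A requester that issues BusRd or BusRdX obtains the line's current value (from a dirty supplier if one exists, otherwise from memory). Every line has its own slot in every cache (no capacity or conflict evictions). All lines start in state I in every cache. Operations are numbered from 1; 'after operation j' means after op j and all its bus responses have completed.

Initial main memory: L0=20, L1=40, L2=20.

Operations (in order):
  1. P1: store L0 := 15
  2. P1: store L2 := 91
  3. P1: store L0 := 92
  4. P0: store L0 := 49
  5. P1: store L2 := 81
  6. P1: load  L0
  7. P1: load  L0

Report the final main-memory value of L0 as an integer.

[1] P1: store L0 := 15 | P0:I, P1:M(15) | bus: BusRdX
[2] P1: store L2 := 91 | P0:I, P1:M(91) | bus: BusRdX
[3] P1: store L0 := 92 | P0:I, P1:M(92) | bus: none
[4] P0: store L0 := 49 | P0:M(49), P1:I | bus: BusRdX,Flush
[5] P1: store L2 := 81 | P0:I, P1:M(81) | bus: none
[6] P1: load  L0 | P0:O(49), P1:S(49) | bus: BusRd
[7] P1: load  L0 | P0:O(49), P1:S(49) | bus: none

memory[L0] = 92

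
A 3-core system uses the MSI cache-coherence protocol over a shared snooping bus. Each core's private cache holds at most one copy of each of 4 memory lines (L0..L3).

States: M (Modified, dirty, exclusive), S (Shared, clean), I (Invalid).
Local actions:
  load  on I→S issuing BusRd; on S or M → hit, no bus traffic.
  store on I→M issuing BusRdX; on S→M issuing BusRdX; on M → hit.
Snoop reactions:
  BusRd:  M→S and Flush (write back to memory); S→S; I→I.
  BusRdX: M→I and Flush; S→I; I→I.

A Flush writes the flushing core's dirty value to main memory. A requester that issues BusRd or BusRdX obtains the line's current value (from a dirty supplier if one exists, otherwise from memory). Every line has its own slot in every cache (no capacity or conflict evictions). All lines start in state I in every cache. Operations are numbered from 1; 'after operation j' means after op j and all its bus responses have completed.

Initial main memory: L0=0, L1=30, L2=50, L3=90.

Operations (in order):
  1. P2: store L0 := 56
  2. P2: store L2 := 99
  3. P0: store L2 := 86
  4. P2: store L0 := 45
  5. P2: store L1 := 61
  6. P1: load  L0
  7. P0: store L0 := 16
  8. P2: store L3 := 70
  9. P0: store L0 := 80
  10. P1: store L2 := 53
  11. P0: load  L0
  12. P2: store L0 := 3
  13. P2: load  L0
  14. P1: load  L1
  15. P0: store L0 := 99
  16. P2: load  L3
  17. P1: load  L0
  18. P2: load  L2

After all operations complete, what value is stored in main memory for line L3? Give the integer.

step 1: P2: store L0 := 56  ⟶  IIM  (L0)  txn=BusRdX  M[L0]=0
step 2: P2: store L2 := 99  ⟶  IIM  (L2)  txn=BusRdX  M[L2]=50
step 3: P0: store L2 := 86  ⟶  MII  (L2)  txn=BusRdX+Flush  M[L2]=99
step 4: P2: store L0 := 45  ⟶  IIM  (L0)  txn=∅  M[L0]=0
step 5: P2: store L1 := 61  ⟶  IIM  (L1)  txn=BusRdX  M[L1]=30
step 6: P1: load  L0  ⟶  ISS  (L0)  txn=BusRd+Flush  M[L0]=45
step 7: P0: store L0 := 16  ⟶  MII  (L0)  txn=BusRdX  M[L0]=45
step 8: P2: store L3 := 70  ⟶  IIM  (L3)  txn=BusRdX  M[L3]=90
step 9: P0: store L0 := 80  ⟶  MII  (L0)  txn=∅  M[L0]=45
step 10: P1: store L2 := 53  ⟶  IMI  (L2)  txn=BusRdX+Flush  M[L2]=86
step 11: P0: load  L0  ⟶  MII  (L0)  txn=∅  M[L0]=45
step 12: P2: store L0 := 3  ⟶  IIM  (L0)  txn=BusRdX+Flush  M[L0]=80
step 13: P2: load  L0  ⟶  IIM  (L0)  txn=∅  M[L0]=80
step 14: P1: load  L1  ⟶  ISS  (L1)  txn=BusRd+Flush  M[L1]=61
step 15: P0: store L0 := 99  ⟶  MII  (L0)  txn=BusRdX+Flush  M[L0]=3
step 16: P2: load  L3  ⟶  IIM  (L3)  txn=∅  M[L3]=90
step 17: P1: load  L0  ⟶  SSI  (L0)  txn=BusRd+Flush  M[L0]=99
step 18: P2: load  L2  ⟶  ISS  (L2)  txn=BusRd+Flush  M[L2]=53

memory[L3] = 90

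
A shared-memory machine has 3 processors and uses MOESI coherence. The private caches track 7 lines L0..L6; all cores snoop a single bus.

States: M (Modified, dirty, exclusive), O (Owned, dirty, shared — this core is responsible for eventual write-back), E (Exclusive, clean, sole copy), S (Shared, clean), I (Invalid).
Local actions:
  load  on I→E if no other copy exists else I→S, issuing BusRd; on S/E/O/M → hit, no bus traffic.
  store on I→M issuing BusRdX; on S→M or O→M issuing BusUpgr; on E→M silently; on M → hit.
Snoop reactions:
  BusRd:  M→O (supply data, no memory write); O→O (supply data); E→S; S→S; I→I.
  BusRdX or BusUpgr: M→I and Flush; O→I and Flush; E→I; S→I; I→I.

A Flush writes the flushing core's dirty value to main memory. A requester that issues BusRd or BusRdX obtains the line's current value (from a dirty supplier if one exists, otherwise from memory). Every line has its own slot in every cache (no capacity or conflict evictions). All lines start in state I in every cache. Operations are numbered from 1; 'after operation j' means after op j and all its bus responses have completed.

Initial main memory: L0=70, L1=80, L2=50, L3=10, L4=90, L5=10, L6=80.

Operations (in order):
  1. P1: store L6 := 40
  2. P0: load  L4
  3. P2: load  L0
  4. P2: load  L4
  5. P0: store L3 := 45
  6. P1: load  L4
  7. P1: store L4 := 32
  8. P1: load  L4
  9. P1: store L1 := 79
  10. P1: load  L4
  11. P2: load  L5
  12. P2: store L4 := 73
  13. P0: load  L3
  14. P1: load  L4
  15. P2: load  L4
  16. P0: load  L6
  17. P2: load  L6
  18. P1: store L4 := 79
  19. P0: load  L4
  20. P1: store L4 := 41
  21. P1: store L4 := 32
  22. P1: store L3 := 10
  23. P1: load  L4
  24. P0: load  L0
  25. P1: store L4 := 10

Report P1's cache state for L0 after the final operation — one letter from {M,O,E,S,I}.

state = I

  op1 P1: store L6 := 40 → I/M/I on L6; bus BusRdX; mem=80
  op2 P0: load  L4 → E/I/I on L4; bus BusRd; mem=90
  op3 P2: load  L0 → I/I/E on L0; bus BusRd; mem=70
  op4 P2: load  L4 → S/I/S on L4; bus BusRd; mem=90
  op5 P0: store L3 := 45 → M/I/I on L3; bus BusRdX; mem=10
  op6 P1: load  L4 → S/S/S on L4; bus BusRd; mem=90
  op7 P1: store L4 := 32 → I/M/I on L4; bus BusUpgr; mem=90
  op8 P1: load  L4 → I/M/I on L4; bus (none); mem=90
  op9 P1: store L1 := 79 → I/M/I on L1; bus BusRdX; mem=80
  op10 P1: load  L4 → I/M/I on L4; bus (none); mem=90
  op11 P2: load  L5 → I/I/E on L5; bus BusRd; mem=10
  op12 P2: store L4 := 73 → I/I/M on L4; bus BusRdX Flush; mem=32
  op13 P0: load  L3 → M/I/I on L3; bus (none); mem=10
  op14 P1: load  L4 → I/S/O on L4; bus BusRd; mem=32
  op15 P2: load  L4 → I/S/O on L4; bus (none); mem=32
  op16 P0: load  L6 → S/O/I on L6; bus BusRd; mem=80
  op17 P2: load  L6 → S/O/S on L6; bus BusRd; mem=80
  op18 P1: store L4 := 79 → I/M/I on L4; bus BusUpgr Flush; mem=73
  op19 P0: load  L4 → S/O/I on L4; bus BusRd; mem=73
  op20 P1: store L4 := 41 → I/M/I on L4; bus BusUpgr; mem=73
  op21 P1: store L4 := 32 → I/M/I on L4; bus (none); mem=73
  op22 P1: store L3 := 10 → I/M/I on L3; bus BusRdX Flush; mem=45
  op23 P1: load  L4 → I/M/I on L4; bus (none); mem=73
  op24 P0: load  L0 → S/I/S on L0; bus BusRd; mem=70
  op25 P1: store L4 := 10 → I/M/I on L4; bus (none); mem=73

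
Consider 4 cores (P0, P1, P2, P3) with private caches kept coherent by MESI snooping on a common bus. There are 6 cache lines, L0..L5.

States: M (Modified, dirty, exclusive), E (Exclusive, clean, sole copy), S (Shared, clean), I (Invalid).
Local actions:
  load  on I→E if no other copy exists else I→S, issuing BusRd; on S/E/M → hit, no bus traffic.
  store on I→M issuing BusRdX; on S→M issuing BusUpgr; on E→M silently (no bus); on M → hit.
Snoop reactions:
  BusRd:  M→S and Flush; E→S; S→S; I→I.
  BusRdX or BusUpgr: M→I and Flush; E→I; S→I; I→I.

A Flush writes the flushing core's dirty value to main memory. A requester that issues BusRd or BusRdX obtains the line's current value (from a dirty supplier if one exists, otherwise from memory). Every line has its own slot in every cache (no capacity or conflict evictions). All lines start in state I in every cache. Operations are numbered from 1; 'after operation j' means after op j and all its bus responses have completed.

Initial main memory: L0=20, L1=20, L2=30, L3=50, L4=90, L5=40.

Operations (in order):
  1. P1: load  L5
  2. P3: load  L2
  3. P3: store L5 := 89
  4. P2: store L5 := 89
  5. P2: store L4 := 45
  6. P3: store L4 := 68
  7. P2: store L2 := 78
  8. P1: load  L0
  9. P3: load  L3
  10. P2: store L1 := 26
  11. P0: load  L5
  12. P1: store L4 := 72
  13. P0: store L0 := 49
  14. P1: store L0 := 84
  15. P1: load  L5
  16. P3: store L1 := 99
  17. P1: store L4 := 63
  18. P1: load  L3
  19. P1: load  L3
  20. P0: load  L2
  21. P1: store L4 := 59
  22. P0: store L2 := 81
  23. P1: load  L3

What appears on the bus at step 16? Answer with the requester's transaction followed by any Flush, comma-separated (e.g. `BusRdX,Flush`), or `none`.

step 1: P1: load  L5  ⟶  IEII  (L5)  txn=BusRd  M[L5]=40
step 2: P3: load  L2  ⟶  IIIE  (L2)  txn=BusRd  M[L2]=30
step 3: P3: store L5 := 89  ⟶  IIIM  (L5)  txn=BusRdX  M[L5]=40
step 4: P2: store L5 := 89  ⟶  IIMI  (L5)  txn=BusRdX+Flush  M[L5]=89
step 5: P2: store L4 := 45  ⟶  IIMI  (L4)  txn=BusRdX  M[L4]=90
step 6: P3: store L4 := 68  ⟶  IIIM  (L4)  txn=BusRdX+Flush  M[L4]=45
step 7: P2: store L2 := 78  ⟶  IIMI  (L2)  txn=BusRdX  M[L2]=30
step 8: P1: load  L0  ⟶  IEII  (L0)  txn=BusRd  M[L0]=20
step 9: P3: load  L3  ⟶  IIIE  (L3)  txn=BusRd  M[L3]=50
step 10: P2: store L1 := 26  ⟶  IIMI  (L1)  txn=BusRdX  M[L1]=20
step 11: P0: load  L5  ⟶  SISI  (L5)  txn=BusRd+Flush  M[L5]=89
step 12: P1: store L4 := 72  ⟶  IMII  (L4)  txn=BusRdX+Flush  M[L4]=68
step 13: P0: store L0 := 49  ⟶  MIII  (L0)  txn=BusRdX  M[L0]=20
step 14: P1: store L0 := 84  ⟶  IMII  (L0)  txn=BusRdX+Flush  M[L0]=49
step 15: P1: load  L5  ⟶  SSSI  (L5)  txn=BusRd  M[L5]=89
step 16: P3: store L1 := 99  ⟶  IIIM  (L1)  txn=BusRdX+Flush  M[L1]=26
step 17: P1: store L4 := 63  ⟶  IMII  (L4)  txn=∅  M[L4]=68
step 18: P1: load  L3  ⟶  ISIS  (L3)  txn=BusRd  M[L3]=50
step 19: P1: load  L3  ⟶  ISIS  (L3)  txn=∅  M[L3]=50
step 20: P0: load  L2  ⟶  SISI  (L2)  txn=BusRd+Flush  M[L2]=78
step 21: P1: store L4 := 59  ⟶  IMII  (L4)  txn=∅  M[L4]=68
step 22: P0: store L2 := 81  ⟶  MIII  (L2)  txn=BusUpgr  M[L2]=78
step 23: P1: load  L3  ⟶  ISIS  (L3)  txn=∅  M[L3]=50

bus = BusRdX,Flush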